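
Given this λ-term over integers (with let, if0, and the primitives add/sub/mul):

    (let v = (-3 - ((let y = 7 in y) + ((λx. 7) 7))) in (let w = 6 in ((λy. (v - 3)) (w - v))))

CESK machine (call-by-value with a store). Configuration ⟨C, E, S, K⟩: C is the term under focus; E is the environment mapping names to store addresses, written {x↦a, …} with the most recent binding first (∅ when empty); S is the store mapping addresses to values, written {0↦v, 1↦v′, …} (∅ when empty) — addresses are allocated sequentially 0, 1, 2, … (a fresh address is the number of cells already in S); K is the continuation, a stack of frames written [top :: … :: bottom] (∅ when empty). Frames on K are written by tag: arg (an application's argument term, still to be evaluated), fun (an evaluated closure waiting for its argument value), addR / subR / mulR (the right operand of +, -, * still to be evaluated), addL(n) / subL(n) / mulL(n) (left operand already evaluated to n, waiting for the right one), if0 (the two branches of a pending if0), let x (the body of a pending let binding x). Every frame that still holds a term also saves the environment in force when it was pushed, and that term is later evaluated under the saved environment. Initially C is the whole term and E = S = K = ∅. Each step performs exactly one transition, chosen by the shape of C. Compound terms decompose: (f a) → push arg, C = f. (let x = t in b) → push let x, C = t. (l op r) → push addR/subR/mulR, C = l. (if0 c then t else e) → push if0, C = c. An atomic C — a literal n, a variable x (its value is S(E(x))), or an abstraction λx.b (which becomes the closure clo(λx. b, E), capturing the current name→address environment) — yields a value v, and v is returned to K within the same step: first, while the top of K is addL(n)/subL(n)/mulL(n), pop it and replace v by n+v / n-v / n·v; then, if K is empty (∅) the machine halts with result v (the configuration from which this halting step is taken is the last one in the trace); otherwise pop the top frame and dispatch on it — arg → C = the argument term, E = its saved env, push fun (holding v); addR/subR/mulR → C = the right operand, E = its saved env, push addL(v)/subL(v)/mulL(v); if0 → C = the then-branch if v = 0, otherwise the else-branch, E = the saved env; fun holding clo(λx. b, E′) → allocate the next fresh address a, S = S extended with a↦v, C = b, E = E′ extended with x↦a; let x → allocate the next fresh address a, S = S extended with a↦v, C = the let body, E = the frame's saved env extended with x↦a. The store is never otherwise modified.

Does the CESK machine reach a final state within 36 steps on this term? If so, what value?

[0] <C=(let v = (-3 - ((let y = 7 in y) + ((λx. 7) 7))) in (let w = 6 in ((λy. (v - 3)) (w - v)))), E=∅, S=∅, K=∅>
[1] <C=(-3 - ((let y = 7 in y) + ((λx. 7) 7))), E=∅, S=∅, K=[let v]>
[2] <C=-3, E=∅, S=∅, K=[subR :: let v]>
[3] <C=((let y = 7 in y) + ((λx. 7) 7)), E=∅, S=∅, K=[subL(-3) :: let v]>
[4] <C=(let y = 7 in y), E=∅, S=∅, K=[addR :: subL(-3) :: let v]>
[5] <C=7, E=∅, S=∅, K=[let y :: addR :: subL(-3) :: let v]>
[6] <C=y, E={y↦0}, S={0↦7}, K=[addR :: subL(-3) :: let v]>
[7] <C=((λx. 7) 7), E=∅, S={0↦7}, K=[addL(7) :: subL(-3) :: let v]>
[8] <C=(λx. 7), E=∅, S={0↦7}, K=[arg :: addL(7) :: subL(-3) :: let v]>
[9] <C=7, E=∅, S={0↦7}, K=[fun :: addL(7) :: subL(-3) :: let v]>
[10] <C=7, E={x↦1}, S={0↦7, 1↦7}, K=[addL(7) :: subL(-3) :: let v]>
[11] <C=(let w = 6 in ((λy. (v - 3)) (w - v))), E={v↦2}, S={0↦7, 1↦7, 2↦-17}, K=∅>
[12] <C=6, E={v↦2}, S={0↦7, 1↦7, 2↦-17}, K=[let w]>
[13] <C=((λy. (v - 3)) (w - v)), E={w↦3, v↦2}, S={0↦7, 1↦7, 2↦-17, 3↦6}, K=∅>
[14] <C=(λy. (v - 3)), E={w↦3, v↦2}, S={0↦7, 1↦7, 2↦-17, 3↦6}, K=[arg]>
[15] <C=(w - v), E={w↦3, v↦2}, S={0↦7, 1↦7, 2↦-17, 3↦6}, K=[fun]>
[16] <C=w, E={w↦3, v↦2}, S={0↦7, 1↦7, 2↦-17, 3↦6}, K=[subR :: fun]>
[17] <C=v, E={w↦3, v↦2}, S={0↦7, 1↦7, 2↦-17, 3↦6}, K=[subL(6) :: fun]>
[18] <C=(v - 3), E={y↦4, w↦3, v↦2}, S={0↦7, 1↦7, 2↦-17, 3↦6, 4↦23}, K=∅>
[19] <C=v, E={y↦4, w↦3, v↦2}, S={0↦7, 1↦7, 2↦-17, 3↦6, 4↦23}, K=[subR]>
[20] <C=3, E={y↦4, w↦3, v↦2}, S={0↦7, 1↦7, 2↦-17, 3↦6, 4↦23}, K=[subL(-17)]>
→ final value -20

Answer: -20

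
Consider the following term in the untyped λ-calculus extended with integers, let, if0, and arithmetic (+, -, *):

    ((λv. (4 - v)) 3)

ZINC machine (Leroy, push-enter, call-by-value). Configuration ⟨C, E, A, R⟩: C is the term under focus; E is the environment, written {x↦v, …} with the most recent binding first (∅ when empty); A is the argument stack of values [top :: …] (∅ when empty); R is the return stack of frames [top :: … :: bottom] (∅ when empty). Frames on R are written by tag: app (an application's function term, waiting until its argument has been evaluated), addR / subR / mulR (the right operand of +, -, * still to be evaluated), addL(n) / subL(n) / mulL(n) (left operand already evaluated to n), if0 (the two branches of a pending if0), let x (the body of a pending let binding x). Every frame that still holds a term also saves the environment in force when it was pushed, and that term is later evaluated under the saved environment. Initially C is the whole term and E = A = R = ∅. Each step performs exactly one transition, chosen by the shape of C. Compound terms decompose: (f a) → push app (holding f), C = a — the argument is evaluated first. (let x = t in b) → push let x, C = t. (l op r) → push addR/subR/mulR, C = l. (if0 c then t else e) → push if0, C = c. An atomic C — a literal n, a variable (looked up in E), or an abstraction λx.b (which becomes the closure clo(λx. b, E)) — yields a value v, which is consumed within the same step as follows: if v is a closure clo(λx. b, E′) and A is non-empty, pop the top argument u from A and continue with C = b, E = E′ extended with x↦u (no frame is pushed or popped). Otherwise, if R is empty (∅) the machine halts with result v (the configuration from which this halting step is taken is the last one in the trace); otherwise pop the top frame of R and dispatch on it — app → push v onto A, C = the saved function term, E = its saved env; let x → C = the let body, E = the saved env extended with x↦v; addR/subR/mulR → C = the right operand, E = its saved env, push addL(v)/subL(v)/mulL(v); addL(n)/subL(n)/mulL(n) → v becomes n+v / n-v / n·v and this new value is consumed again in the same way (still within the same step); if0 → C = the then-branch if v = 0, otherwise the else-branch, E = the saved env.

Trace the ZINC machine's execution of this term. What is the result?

[0] <C=((λv. (4 - v)) 3), E=∅, A=∅, R=∅>
[1] <C=3, E=∅, A=∅, R=[app]>
[2] <C=(λv. (4 - v)), E=∅, A=[3], R=∅>
[3] <C=(4 - v), E={v↦3}, A=∅, R=∅>
[4] <C=4, E={v↦3}, A=∅, R=[subR]>
[5] <C=v, E={v↦3}, A=∅, R=[subL(4)]>
→ final value 1

Answer: 1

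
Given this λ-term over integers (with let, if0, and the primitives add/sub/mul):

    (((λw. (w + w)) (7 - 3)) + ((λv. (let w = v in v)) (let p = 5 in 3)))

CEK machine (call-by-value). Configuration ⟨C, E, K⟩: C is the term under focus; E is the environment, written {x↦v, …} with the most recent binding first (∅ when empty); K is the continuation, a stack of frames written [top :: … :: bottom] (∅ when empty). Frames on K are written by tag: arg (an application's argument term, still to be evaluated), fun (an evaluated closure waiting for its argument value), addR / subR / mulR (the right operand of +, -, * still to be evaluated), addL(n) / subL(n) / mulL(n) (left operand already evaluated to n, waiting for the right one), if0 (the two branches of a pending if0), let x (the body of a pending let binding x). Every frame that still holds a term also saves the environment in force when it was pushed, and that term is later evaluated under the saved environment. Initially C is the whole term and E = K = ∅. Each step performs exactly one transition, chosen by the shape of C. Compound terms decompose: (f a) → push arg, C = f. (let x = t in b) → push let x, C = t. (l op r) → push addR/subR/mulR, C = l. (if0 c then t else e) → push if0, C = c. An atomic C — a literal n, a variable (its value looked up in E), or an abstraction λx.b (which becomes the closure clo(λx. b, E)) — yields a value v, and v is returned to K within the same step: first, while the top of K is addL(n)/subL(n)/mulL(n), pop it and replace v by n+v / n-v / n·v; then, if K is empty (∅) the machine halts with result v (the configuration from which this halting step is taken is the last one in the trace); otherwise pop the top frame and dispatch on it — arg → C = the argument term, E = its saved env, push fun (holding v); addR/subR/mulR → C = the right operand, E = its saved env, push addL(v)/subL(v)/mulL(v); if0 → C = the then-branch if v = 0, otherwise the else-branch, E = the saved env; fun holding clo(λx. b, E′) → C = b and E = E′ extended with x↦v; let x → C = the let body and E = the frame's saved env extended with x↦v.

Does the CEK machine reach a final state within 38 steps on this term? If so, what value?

0. [C=(((λw. (w + w)) (7 - 3)) + ((λv. (let w = v in v)) (let p = 5 in 3))) | E=∅ | K=∅]
1. [C=((λw. (w + w)) (7 - 3)) | E=∅ | K=[addR]]
2. [C=(λw. (w + w)) | E=∅ | K=[arg :: addR]]
3. [C=(7 - 3) | E=∅ | K=[fun :: addR]]
4. [C=7 | E=∅ | K=[subR :: fun :: addR]]
5. [C=3 | E=∅ | K=[subL(7) :: fun :: addR]]
6. [C=(w + w) | E={w↦4} | K=[addR]]
7. [C=w | E={w↦4} | K=[addR :: addR]]
8. [C=w | E={w↦4} | K=[addL(4) :: addR]]
9. [C=((λv. (let w = v in v)) (let p = 5 in 3)) | E=∅ | K=[addL(8)]]
10. [C=(λv. (let w = v in v)) | E=∅ | K=[arg :: addL(8)]]
11. [C=(let p = 5 in 3) | E=∅ | K=[fun :: addL(8)]]
12. [C=5 | E=∅ | K=[let p :: fun :: addL(8)]]
13. [C=3 | E={p↦5} | K=[fun :: addL(8)]]
14. [C=(let w = v in v) | E={v↦3} | K=[addL(8)]]
15. [C=v | E={v↦3} | K=[let w :: addL(8)]]
16. [C=v | E={w↦3, v↦3} | K=[addL(8)]]
→ final value 11

Answer: 11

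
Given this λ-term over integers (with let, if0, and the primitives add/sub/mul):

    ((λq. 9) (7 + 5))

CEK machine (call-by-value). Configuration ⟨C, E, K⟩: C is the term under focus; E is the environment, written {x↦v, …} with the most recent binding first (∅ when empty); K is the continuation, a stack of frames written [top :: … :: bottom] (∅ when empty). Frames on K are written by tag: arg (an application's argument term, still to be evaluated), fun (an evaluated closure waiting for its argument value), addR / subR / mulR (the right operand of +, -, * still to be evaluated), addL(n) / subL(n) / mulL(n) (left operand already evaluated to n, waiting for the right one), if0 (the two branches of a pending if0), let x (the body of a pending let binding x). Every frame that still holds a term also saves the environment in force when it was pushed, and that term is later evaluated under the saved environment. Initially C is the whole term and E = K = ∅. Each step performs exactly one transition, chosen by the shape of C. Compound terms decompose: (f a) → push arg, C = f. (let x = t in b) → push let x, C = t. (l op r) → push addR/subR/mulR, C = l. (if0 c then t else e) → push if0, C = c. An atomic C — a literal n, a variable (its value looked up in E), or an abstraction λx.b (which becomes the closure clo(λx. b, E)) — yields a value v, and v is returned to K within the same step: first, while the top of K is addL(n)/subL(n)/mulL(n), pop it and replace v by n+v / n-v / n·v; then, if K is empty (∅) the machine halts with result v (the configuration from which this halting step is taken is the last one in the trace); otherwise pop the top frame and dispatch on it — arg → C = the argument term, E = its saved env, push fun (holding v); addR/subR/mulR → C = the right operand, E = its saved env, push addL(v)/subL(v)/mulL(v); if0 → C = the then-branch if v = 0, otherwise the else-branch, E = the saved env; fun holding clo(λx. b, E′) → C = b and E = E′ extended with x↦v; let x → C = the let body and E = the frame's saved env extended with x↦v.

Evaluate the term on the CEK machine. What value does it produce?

Answer: 9

Execution trace:
[0] [C=((λq. 9) (7 + 5)) | E=∅ | K=∅]
[1] [C=(λq. 9) | E=∅ | K=[arg]]
[2] [C=(7 + 5) | E=∅ | K=[fun]]
[3] [C=7 | E=∅ | K=[addR :: fun]]
[4] [C=5 | E=∅ | K=[addL(7) :: fun]]
[5] [C=9 | E={q↦12} | K=∅]
→ final value 9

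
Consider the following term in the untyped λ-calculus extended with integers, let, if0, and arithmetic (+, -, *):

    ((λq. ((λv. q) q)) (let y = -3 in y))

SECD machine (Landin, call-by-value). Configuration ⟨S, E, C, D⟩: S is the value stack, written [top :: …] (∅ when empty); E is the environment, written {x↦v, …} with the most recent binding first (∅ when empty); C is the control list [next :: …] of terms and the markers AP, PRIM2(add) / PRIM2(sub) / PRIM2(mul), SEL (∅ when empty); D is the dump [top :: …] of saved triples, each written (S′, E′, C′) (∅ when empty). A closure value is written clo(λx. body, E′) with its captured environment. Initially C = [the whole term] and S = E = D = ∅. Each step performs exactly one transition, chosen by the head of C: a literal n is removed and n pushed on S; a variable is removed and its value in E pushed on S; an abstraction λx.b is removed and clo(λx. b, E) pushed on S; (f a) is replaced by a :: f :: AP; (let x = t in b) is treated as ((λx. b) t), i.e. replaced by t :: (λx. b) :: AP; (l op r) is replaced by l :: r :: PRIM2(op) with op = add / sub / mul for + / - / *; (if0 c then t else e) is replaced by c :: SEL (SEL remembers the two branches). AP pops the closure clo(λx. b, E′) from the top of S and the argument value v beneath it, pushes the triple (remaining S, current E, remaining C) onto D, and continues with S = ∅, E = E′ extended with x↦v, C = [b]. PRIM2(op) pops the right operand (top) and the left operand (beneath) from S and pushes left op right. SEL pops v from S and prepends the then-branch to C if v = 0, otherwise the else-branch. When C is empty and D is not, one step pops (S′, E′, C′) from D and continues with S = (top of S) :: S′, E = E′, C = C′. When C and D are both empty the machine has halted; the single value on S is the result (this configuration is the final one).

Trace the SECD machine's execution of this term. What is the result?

step 0: ⟨S=∅; E=∅; C=[((λq. ((λv. q) q)) (let y = -3 in y))]; D=∅⟩
step 1: ⟨S=∅; E=∅; C=[(let y = -3 in y) :: (λq. ((λv. q) q)) :: AP]; D=∅⟩
step 2: ⟨S=∅; E=∅; C=[-3 :: (λy. y) :: AP :: (λq. ((λv. q) q)) :: AP]; D=∅⟩
step 3: ⟨S=[-3]; E=∅; C=[(λy. y) :: AP :: (λq. ((λv. q) q)) :: AP]; D=∅⟩
step 4: ⟨S=[clo(λy. y, ∅) :: -3]; E=∅; C=[AP :: (λq. ((λv. q) q)) :: AP]; D=∅⟩
step 5: ⟨S=∅; E={y↦-3}; C=[y]; D=[(∅, ∅, [(λq. ((λv. q) q)) :: AP])]⟩
step 6: ⟨S=[-3]; E={y↦-3}; C=∅; D=[(∅, ∅, [(λq. ((λv. q) q)) :: AP])]⟩
step 7: ⟨S=[-3]; E=∅; C=[(λq. ((λv. q) q)) :: AP]; D=∅⟩
step 8: ⟨S=[clo(λq. ((λv. q) q), ∅) :: -3]; E=∅; C=[AP]; D=∅⟩
step 9: ⟨S=∅; E={q↦-3}; C=[((λv. q) q)]; D=[(∅, ∅, ∅)]⟩
step 10: ⟨S=∅; E={q↦-3}; C=[q :: (λv. q) :: AP]; D=[(∅, ∅, ∅)]⟩
step 11: ⟨S=[-3]; E={q↦-3}; C=[(λv. q) :: AP]; D=[(∅, ∅, ∅)]⟩
step 12: ⟨S=[clo(λv. q, {q↦-3}) :: -3]; E={q↦-3}; C=[AP]; D=[(∅, ∅, ∅)]⟩
step 13: ⟨S=∅; E={v↦-3, q↦-3}; C=[q]; D=[(∅, {q↦-3}, ∅) :: (∅, ∅, ∅)]⟩
step 14: ⟨S=[-3]; E={v↦-3, q↦-3}; C=∅; D=[(∅, {q↦-3}, ∅) :: (∅, ∅, ∅)]⟩
step 15: ⟨S=[-3]; E={q↦-3}; C=∅; D=[(∅, ∅, ∅)]⟩
step 16: ⟨S=[-3]; E=∅; C=∅; D=∅⟩
→ final value -3

Answer: -3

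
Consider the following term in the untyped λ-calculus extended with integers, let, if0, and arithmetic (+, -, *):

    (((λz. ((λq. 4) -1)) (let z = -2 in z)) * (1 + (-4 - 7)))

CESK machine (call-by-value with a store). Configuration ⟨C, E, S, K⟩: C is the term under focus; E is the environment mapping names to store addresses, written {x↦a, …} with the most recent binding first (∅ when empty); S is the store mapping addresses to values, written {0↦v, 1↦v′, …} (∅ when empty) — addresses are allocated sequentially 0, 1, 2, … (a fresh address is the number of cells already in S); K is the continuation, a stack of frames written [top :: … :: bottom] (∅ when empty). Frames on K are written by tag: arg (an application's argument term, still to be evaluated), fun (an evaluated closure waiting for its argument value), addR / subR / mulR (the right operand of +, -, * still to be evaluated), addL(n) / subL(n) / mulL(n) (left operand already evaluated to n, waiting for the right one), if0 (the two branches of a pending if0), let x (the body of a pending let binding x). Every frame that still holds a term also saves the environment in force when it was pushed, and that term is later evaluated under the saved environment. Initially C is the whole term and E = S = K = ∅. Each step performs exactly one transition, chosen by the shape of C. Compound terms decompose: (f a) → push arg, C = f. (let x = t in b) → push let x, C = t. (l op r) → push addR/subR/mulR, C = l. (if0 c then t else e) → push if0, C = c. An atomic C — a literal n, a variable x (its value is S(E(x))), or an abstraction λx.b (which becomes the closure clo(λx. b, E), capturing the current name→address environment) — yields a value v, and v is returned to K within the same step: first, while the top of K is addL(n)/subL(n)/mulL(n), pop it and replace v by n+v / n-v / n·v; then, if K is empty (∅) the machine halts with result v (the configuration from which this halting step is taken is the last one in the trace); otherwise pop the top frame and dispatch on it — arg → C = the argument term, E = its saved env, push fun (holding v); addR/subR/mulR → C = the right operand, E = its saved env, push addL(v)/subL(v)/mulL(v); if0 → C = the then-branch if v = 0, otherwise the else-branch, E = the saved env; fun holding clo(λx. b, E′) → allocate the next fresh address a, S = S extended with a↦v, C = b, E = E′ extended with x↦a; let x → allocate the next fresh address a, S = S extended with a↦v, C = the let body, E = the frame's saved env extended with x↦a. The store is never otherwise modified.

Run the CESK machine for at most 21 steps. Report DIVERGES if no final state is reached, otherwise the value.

[0] <C=(((λz. ((λq. 4) -1)) (let z = -2 in z)) * (1 + (-4 - 7))), E=∅, S=∅, K=∅>
[1] <C=((λz. ((λq. 4) -1)) (let z = -2 in z)), E=∅, S=∅, K=[mulR]>
[2] <C=(λz. ((λq. 4) -1)), E=∅, S=∅, K=[arg :: mulR]>
[3] <C=(let z = -2 in z), E=∅, S=∅, K=[fun :: mulR]>
[4] <C=-2, E=∅, S=∅, K=[let z :: fun :: mulR]>
[5] <C=z, E={z↦0}, S={0↦-2}, K=[fun :: mulR]>
[6] <C=((λq. 4) -1), E={z↦1}, S={0↦-2, 1↦-2}, K=[mulR]>
[7] <C=(λq. 4), E={z↦1}, S={0↦-2, 1↦-2}, K=[arg :: mulR]>
[8] <C=-1, E={z↦1}, S={0↦-2, 1↦-2}, K=[fun :: mulR]>
[9] <C=4, E={q↦2, z↦1}, S={0↦-2, 1↦-2, 2↦-1}, K=[mulR]>
[10] <C=(1 + (-4 - 7)), E=∅, S={0↦-2, 1↦-2, 2↦-1}, K=[mulL(4)]>
[11] <C=1, E=∅, S={0↦-2, 1↦-2, 2↦-1}, K=[addR :: mulL(4)]>
[12] <C=(-4 - 7), E=∅, S={0↦-2, 1↦-2, 2↦-1}, K=[addL(1) :: mulL(4)]>
[13] <C=-4, E=∅, S={0↦-2, 1↦-2, 2↦-1}, K=[subR :: addL(1) :: mulL(4)]>
[14] <C=7, E=∅, S={0↦-2, 1↦-2, 2↦-1}, K=[subL(-4) :: addL(1) :: mulL(4)]>
→ final value -40

Answer: -40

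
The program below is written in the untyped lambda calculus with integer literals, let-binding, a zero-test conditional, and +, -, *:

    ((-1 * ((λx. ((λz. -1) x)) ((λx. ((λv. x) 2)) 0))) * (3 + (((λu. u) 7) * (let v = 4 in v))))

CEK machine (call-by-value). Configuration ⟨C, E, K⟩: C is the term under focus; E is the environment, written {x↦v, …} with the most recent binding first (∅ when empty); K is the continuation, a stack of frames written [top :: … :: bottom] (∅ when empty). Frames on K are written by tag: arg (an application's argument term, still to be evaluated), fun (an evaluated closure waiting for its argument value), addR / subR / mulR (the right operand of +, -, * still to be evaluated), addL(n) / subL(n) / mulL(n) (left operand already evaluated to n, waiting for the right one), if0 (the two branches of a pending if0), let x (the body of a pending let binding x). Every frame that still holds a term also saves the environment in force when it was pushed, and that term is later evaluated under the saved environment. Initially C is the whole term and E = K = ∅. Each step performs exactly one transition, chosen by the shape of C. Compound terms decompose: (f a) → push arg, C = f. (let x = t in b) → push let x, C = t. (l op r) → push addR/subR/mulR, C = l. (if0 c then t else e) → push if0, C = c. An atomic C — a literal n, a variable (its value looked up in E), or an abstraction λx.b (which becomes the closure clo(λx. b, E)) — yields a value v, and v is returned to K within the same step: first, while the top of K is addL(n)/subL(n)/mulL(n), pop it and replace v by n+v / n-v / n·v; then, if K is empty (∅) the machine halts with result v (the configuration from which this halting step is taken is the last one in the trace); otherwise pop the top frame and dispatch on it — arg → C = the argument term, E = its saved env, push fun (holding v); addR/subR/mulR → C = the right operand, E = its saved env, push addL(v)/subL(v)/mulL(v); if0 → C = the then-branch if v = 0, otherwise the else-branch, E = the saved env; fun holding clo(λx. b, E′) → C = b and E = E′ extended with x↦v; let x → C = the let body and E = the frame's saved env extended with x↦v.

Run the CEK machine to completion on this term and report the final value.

t=0: ⟨C=((-1 * ((λx. ((λz. -1) x)) ((λx. ((λv. x) 2)) 0))) * (3 + (((λu. u) 7) * (let v = 4 in v)))); E=∅; K=∅⟩
t=1: ⟨C=(-1 * ((λx. ((λz. -1) x)) ((λx. ((λv. x) 2)) 0))); E=∅; K=[mulR]⟩
t=2: ⟨C=-1; E=∅; K=[mulR :: mulR]⟩
t=3: ⟨C=((λx. ((λz. -1) x)) ((λx. ((λv. x) 2)) 0)); E=∅; K=[mulL(-1) :: mulR]⟩
t=4: ⟨C=(λx. ((λz. -1) x)); E=∅; K=[arg :: mulL(-1) :: mulR]⟩
t=5: ⟨C=((λx. ((λv. x) 2)) 0); E=∅; K=[fun :: mulL(-1) :: mulR]⟩
t=6: ⟨C=(λx. ((λv. x) 2)); E=∅; K=[arg :: fun :: mulL(-1) :: mulR]⟩
t=7: ⟨C=0; E=∅; K=[fun :: fun :: mulL(-1) :: mulR]⟩
t=8: ⟨C=((λv. x) 2); E={x↦0}; K=[fun :: mulL(-1) :: mulR]⟩
t=9: ⟨C=(λv. x); E={x↦0}; K=[arg :: fun :: mulL(-1) :: mulR]⟩
t=10: ⟨C=2; E={x↦0}; K=[fun :: fun :: mulL(-1) :: mulR]⟩
t=11: ⟨C=x; E={v↦2, x↦0}; K=[fun :: mulL(-1) :: mulR]⟩
t=12: ⟨C=((λz. -1) x); E={x↦0}; K=[mulL(-1) :: mulR]⟩
t=13: ⟨C=(λz. -1); E={x↦0}; K=[arg :: mulL(-1) :: mulR]⟩
t=14: ⟨C=x; E={x↦0}; K=[fun :: mulL(-1) :: mulR]⟩
t=15: ⟨C=-1; E={z↦0, x↦0}; K=[mulL(-1) :: mulR]⟩
t=16: ⟨C=(3 + (((λu. u) 7) * (let v = 4 in v))); E=∅; K=[mulL(1)]⟩
t=17: ⟨C=3; E=∅; K=[addR :: mulL(1)]⟩
t=18: ⟨C=(((λu. u) 7) * (let v = 4 in v)); E=∅; K=[addL(3) :: mulL(1)]⟩
t=19: ⟨C=((λu. u) 7); E=∅; K=[mulR :: addL(3) :: mulL(1)]⟩
t=20: ⟨C=(λu. u); E=∅; K=[arg :: mulR :: addL(3) :: mulL(1)]⟩
t=21: ⟨C=7; E=∅; K=[fun :: mulR :: addL(3) :: mulL(1)]⟩
t=22: ⟨C=u; E={u↦7}; K=[mulR :: addL(3) :: mulL(1)]⟩
t=23: ⟨C=(let v = 4 in v); E=∅; K=[mulL(7) :: addL(3) :: mulL(1)]⟩
t=24: ⟨C=4; E=∅; K=[let v :: mulL(7) :: addL(3) :: mulL(1)]⟩
t=25: ⟨C=v; E={v↦4}; K=[mulL(7) :: addL(3) :: mulL(1)]⟩
→ final value 31

Answer: 31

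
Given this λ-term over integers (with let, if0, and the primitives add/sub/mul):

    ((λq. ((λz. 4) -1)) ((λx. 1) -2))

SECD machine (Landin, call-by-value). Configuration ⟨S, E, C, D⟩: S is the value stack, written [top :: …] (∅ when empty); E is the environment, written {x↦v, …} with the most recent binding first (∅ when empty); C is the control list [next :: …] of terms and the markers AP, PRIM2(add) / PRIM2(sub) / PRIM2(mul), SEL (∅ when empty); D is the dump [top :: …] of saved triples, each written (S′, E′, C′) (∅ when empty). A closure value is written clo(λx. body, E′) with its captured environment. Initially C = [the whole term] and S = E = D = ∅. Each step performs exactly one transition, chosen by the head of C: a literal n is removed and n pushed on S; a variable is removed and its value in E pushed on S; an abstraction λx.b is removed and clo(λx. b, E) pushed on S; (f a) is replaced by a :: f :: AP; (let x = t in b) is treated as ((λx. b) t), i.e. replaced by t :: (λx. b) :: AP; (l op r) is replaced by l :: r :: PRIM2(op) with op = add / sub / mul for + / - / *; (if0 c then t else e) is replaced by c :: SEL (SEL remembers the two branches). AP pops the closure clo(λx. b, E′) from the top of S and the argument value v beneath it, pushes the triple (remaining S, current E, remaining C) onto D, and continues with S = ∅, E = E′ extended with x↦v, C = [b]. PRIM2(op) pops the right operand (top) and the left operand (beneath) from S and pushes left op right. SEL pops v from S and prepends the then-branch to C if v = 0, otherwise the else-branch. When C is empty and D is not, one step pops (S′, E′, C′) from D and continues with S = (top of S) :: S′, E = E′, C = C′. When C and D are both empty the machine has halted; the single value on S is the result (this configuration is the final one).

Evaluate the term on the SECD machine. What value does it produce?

step 0: ⟨S=∅; E=∅; C=[((λq. ((λz. 4) -1)) ((λx. 1) -2))]; D=∅⟩
step 1: ⟨S=∅; E=∅; C=[((λx. 1) -2) :: (λq. ((λz. 4) -1)) :: AP]; D=∅⟩
step 2: ⟨S=∅; E=∅; C=[-2 :: (λx. 1) :: AP :: (λq. ((λz. 4) -1)) :: AP]; D=∅⟩
step 3: ⟨S=[-2]; E=∅; C=[(λx. 1) :: AP :: (λq. ((λz. 4) -1)) :: AP]; D=∅⟩
step 4: ⟨S=[clo(λx. 1, ∅) :: -2]; E=∅; C=[AP :: (λq. ((λz. 4) -1)) :: AP]; D=∅⟩
step 5: ⟨S=∅; E={x↦-2}; C=[1]; D=[(∅, ∅, [(λq. ((λz. 4) -1)) :: AP])]⟩
step 6: ⟨S=[1]; E={x↦-2}; C=∅; D=[(∅, ∅, [(λq. ((λz. 4) -1)) :: AP])]⟩
step 7: ⟨S=[1]; E=∅; C=[(λq. ((λz. 4) -1)) :: AP]; D=∅⟩
step 8: ⟨S=[clo(λq. ((λz. 4) -1), ∅) :: 1]; E=∅; C=[AP]; D=∅⟩
step 9: ⟨S=∅; E={q↦1}; C=[((λz. 4) -1)]; D=[(∅, ∅, ∅)]⟩
step 10: ⟨S=∅; E={q↦1}; C=[-1 :: (λz. 4) :: AP]; D=[(∅, ∅, ∅)]⟩
step 11: ⟨S=[-1]; E={q↦1}; C=[(λz. 4) :: AP]; D=[(∅, ∅, ∅)]⟩
step 12: ⟨S=[clo(λz. 4, {q↦1}) :: -1]; E={q↦1}; C=[AP]; D=[(∅, ∅, ∅)]⟩
step 13: ⟨S=∅; E={z↦-1, q↦1}; C=[4]; D=[(∅, {q↦1}, ∅) :: (∅, ∅, ∅)]⟩
step 14: ⟨S=[4]; E={z↦-1, q↦1}; C=∅; D=[(∅, {q↦1}, ∅) :: (∅, ∅, ∅)]⟩
step 15: ⟨S=[4]; E={q↦1}; C=∅; D=[(∅, ∅, ∅)]⟩
step 16: ⟨S=[4]; E=∅; C=∅; D=∅⟩
→ final value 4

Answer: 4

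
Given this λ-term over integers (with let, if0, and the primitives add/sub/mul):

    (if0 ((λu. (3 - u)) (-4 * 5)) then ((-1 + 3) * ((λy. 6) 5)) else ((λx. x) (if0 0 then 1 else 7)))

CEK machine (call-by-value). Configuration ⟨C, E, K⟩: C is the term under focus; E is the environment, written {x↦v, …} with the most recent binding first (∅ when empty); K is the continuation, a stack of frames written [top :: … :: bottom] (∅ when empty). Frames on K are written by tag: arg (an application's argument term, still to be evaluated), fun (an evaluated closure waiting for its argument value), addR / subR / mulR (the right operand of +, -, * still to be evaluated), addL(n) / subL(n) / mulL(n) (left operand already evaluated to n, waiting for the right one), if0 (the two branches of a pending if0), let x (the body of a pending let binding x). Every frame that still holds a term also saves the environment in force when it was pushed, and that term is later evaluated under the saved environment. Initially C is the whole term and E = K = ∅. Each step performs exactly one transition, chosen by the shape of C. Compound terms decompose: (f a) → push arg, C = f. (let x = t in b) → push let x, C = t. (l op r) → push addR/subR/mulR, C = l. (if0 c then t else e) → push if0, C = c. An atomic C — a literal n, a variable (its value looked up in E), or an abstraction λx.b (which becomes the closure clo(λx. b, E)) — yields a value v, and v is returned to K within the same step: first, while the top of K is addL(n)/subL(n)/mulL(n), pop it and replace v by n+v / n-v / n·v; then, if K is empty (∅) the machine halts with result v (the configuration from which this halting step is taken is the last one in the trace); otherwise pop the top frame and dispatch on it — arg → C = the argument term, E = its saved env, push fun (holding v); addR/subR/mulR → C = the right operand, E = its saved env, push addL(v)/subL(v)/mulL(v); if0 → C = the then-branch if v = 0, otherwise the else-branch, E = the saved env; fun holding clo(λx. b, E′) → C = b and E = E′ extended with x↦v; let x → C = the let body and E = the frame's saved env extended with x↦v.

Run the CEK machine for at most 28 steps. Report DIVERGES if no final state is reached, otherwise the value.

t=0: <C=(if0 ((λu. (3 - u)) (-4 * 5)) then ((-1 + 3) * ((λy. 6) 5)) else ((λx. x) (if0 0 then 1 else 7))), E=∅, K=∅>
t=1: <C=((λu. (3 - u)) (-4 * 5)), E=∅, K=[if0]>
t=2: <C=(λu. (3 - u)), E=∅, K=[arg :: if0]>
t=3: <C=(-4 * 5), E=∅, K=[fun :: if0]>
t=4: <C=-4, E=∅, K=[mulR :: fun :: if0]>
t=5: <C=5, E=∅, K=[mulL(-4) :: fun :: if0]>
t=6: <C=(3 - u), E={u↦-20}, K=[if0]>
t=7: <C=3, E={u↦-20}, K=[subR :: if0]>
t=8: <C=u, E={u↦-20}, K=[subL(3) :: if0]>
t=9: <C=((λx. x) (if0 0 then 1 else 7)), E=∅, K=∅>
t=10: <C=(λx. x), E=∅, K=[arg]>
t=11: <C=(if0 0 then 1 else 7), E=∅, K=[fun]>
t=12: <C=0, E=∅, K=[if0 :: fun]>
t=13: <C=1, E=∅, K=[fun]>
t=14: <C=x, E={x↦1}, K=∅>
→ final value 1

Answer: 1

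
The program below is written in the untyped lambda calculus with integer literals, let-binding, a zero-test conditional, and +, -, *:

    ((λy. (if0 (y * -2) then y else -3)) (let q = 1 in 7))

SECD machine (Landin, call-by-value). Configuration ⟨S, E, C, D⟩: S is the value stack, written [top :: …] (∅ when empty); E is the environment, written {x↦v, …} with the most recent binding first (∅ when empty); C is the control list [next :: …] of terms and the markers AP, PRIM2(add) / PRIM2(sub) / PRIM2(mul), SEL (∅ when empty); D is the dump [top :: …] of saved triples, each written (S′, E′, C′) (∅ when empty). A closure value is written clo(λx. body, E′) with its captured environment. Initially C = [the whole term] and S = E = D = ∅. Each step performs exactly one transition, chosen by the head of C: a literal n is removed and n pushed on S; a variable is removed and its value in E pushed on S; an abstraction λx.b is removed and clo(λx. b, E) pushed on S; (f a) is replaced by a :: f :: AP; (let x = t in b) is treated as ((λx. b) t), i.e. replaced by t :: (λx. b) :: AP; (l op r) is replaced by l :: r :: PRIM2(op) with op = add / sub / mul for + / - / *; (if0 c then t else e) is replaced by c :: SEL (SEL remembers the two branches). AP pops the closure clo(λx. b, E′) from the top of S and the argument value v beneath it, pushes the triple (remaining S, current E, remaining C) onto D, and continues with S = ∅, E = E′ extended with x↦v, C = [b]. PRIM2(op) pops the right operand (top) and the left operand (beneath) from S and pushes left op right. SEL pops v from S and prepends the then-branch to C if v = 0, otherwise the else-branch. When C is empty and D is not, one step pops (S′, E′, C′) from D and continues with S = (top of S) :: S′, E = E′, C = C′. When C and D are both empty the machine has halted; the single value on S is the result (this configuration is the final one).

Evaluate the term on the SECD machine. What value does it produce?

Answer: -3

Machine steps:
[0] ⟨S=∅; E=∅; C=[((λy. (if0 (y * -2) then y else -3)) (let q = 1 in 7))]; D=∅⟩
[1] ⟨S=∅; E=∅; C=[(let q = 1 in 7) :: (λy. (if0 (y * -2) then y else -3)) :: AP]; D=∅⟩
[2] ⟨S=∅; E=∅; C=[1 :: (λq. 7) :: AP :: (λy. (if0 (y * -2) then y else -3)) :: AP]; D=∅⟩
[3] ⟨S=[1]; E=∅; C=[(λq. 7) :: AP :: (λy. (if0 (y * -2) then y else -3)) :: AP]; D=∅⟩
[4] ⟨S=[clo(λq. 7, ∅) :: 1]; E=∅; C=[AP :: (λy. (if0 (y * -2) then y else -3)) :: AP]; D=∅⟩
[5] ⟨S=∅; E={q↦1}; C=[7]; D=[(∅, ∅, [(λy. (if0 (y * -2) then y else -3)) :: AP])]⟩
[6] ⟨S=[7]; E={q↦1}; C=∅; D=[(∅, ∅, [(λy. (if0 (y * -2) then y else -3)) :: AP])]⟩
[7] ⟨S=[7]; E=∅; C=[(λy. (if0 (y * -2) then y else -3)) :: AP]; D=∅⟩
[8] ⟨S=[clo(λy. (if0 (y * -2) then y else -3), ∅) :: 7]; E=∅; C=[AP]; D=∅⟩
[9] ⟨S=∅; E={y↦7}; C=[(if0 (y * -2) then y else -3)]; D=[(∅, ∅, ∅)]⟩
[10] ⟨S=∅; E={y↦7}; C=[(y * -2) :: SEL]; D=[(∅, ∅, ∅)]⟩
[11] ⟨S=∅; E={y↦7}; C=[y :: -2 :: PRIM2(mul) :: SEL]; D=[(∅, ∅, ∅)]⟩
[12] ⟨S=[7]; E={y↦7}; C=[-2 :: PRIM2(mul) :: SEL]; D=[(∅, ∅, ∅)]⟩
[13] ⟨S=[-2 :: 7]; E={y↦7}; C=[PRIM2(mul) :: SEL]; D=[(∅, ∅, ∅)]⟩
[14] ⟨S=[-14]; E={y↦7}; C=[SEL]; D=[(∅, ∅, ∅)]⟩
[15] ⟨S=∅; E={y↦7}; C=[-3]; D=[(∅, ∅, ∅)]⟩
[16] ⟨S=[-3]; E={y↦7}; C=∅; D=[(∅, ∅, ∅)]⟩
[17] ⟨S=[-3]; E=∅; C=∅; D=∅⟩
→ final value -3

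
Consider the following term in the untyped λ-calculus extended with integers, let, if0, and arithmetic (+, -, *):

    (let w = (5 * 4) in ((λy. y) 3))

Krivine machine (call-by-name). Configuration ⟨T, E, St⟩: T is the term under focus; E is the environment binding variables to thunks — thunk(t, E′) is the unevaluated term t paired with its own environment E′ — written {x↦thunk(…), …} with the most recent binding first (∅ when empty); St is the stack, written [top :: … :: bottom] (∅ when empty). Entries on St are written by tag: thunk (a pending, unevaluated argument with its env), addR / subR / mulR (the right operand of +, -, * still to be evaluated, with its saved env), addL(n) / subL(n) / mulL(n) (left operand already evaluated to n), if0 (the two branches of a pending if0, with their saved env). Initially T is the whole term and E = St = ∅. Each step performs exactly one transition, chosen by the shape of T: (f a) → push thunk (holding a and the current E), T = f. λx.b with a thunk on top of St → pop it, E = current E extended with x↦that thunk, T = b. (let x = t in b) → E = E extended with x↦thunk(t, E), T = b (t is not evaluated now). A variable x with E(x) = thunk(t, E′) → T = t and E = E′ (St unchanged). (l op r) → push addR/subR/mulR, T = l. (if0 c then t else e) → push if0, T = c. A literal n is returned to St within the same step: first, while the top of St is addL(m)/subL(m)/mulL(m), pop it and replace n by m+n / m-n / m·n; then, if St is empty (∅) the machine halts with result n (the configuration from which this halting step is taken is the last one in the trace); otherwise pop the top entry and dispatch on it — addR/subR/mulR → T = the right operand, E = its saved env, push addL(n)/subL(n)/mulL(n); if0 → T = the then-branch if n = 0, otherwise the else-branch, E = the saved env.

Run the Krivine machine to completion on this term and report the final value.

t=0: [T=(let w = (5 * 4) in ((λy. y) 3)) | E=∅ | St=∅]
t=1: [T=((λy. y) 3) | E={w↦thunk((5 * 4), ∅)} | St=∅]
t=2: [T=(λy. y) | E={w↦thunk((5 * 4), ∅)} | St=[thunk]]
t=3: [T=y | E={y↦thunk(3, {w↦thunk((5 * 4), ∅)}), w↦thunk((5 * 4), ∅)} | St=∅]
t=4: [T=3 | E={w↦thunk((5 * 4), ∅)} | St=∅]
→ final value 3

Answer: 3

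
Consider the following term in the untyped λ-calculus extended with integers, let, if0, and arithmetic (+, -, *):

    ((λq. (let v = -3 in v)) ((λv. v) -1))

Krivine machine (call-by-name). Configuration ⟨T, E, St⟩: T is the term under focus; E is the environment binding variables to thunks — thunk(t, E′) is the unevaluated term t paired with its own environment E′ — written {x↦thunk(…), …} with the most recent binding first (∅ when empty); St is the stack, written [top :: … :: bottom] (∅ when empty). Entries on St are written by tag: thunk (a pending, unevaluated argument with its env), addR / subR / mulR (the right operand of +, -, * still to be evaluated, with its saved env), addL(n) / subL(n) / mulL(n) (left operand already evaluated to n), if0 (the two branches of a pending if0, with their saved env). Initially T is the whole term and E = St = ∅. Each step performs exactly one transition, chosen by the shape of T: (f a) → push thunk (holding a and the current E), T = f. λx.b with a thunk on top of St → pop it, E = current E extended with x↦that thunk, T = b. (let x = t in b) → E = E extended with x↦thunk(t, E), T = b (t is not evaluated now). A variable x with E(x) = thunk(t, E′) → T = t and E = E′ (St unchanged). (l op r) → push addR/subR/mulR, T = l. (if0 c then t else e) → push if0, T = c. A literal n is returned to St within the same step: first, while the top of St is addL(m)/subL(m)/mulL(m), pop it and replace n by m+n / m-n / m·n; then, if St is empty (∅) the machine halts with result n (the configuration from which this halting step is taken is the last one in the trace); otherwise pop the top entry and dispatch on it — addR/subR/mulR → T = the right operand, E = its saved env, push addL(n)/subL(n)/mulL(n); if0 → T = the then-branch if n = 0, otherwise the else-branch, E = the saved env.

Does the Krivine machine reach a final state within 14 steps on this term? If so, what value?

0. ⟨T=((λq. (let v = -3 in v)) ((λv. v) -1)); E=∅; St=∅⟩
1. ⟨T=(λq. (let v = -3 in v)); E=∅; St=[thunk]⟩
2. ⟨T=(let v = -3 in v); E={q↦thunk(((λv. v) -1), ∅)}; St=∅⟩
3. ⟨T=v; E={v↦thunk(-3, {q↦thunk(((λv. v) -1), ∅)}), q↦thunk(((λv. v) -1), ∅)}; St=∅⟩
4. ⟨T=-3; E={q↦thunk(((λv. v) -1), ∅)}; St=∅⟩
→ final value -3

Answer: -3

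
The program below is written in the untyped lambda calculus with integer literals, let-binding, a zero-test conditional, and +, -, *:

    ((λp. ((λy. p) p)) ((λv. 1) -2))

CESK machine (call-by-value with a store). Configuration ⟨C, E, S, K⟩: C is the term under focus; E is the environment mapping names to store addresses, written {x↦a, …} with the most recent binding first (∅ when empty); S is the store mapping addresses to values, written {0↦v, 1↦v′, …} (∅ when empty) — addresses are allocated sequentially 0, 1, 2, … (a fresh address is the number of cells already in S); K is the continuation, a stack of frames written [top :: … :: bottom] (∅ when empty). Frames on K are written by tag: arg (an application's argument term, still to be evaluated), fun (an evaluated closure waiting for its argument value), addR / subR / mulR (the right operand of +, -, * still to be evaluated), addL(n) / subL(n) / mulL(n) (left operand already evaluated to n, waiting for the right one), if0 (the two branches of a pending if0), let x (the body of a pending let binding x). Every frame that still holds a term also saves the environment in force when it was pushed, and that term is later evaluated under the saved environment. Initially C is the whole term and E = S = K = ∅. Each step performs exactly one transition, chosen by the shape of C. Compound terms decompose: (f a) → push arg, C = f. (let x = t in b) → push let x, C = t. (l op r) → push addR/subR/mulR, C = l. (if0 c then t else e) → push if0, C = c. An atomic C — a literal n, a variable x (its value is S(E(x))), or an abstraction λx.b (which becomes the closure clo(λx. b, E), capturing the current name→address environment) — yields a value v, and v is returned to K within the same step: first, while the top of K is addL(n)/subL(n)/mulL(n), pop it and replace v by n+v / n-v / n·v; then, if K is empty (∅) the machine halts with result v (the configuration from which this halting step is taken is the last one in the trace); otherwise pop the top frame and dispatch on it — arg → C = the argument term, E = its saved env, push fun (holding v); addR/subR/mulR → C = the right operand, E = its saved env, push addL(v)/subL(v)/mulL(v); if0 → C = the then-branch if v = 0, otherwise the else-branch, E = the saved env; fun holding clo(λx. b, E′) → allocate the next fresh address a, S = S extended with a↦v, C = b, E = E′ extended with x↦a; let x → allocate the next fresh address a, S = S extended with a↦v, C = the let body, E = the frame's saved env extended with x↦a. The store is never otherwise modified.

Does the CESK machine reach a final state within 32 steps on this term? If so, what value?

Answer: 1

Machine steps:
0. ⟨C=((λp. ((λy. p) p)) ((λv. 1) -2)); E=∅; S=∅; K=∅⟩
1. ⟨C=(λp. ((λy. p) p)); E=∅; S=∅; K=[arg]⟩
2. ⟨C=((λv. 1) -2); E=∅; S=∅; K=[fun]⟩
3. ⟨C=(λv. 1); E=∅; S=∅; K=[arg :: fun]⟩
4. ⟨C=-2; E=∅; S=∅; K=[fun :: fun]⟩
5. ⟨C=1; E={v↦0}; S={0↦-2}; K=[fun]⟩
6. ⟨C=((λy. p) p); E={p↦1}; S={0↦-2, 1↦1}; K=∅⟩
7. ⟨C=(λy. p); E={p↦1}; S={0↦-2, 1↦1}; K=[arg]⟩
8. ⟨C=p; E={p↦1}; S={0↦-2, 1↦1}; K=[fun]⟩
9. ⟨C=p; E={y↦2, p↦1}; S={0↦-2, 1↦1, 2↦1}; K=∅⟩
→ final value 1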